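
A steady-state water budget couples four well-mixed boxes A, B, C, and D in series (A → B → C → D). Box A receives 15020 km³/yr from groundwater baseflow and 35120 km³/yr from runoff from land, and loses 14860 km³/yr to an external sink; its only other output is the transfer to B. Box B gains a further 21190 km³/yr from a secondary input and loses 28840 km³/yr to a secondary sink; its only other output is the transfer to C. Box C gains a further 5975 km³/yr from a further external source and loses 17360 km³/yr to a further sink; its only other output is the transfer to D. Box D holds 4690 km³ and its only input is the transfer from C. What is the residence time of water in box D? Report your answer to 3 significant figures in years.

Box A: F(A→B) = (15020 + 35120) − 14860 = 35280 km³/yr.
Box B: F(B→C) = (35280 + 21190) − 28840 = 27630 km³/yr.
Box C: F(C→D) = (27630 + 5975) − 17360 = 16245 km³/yr.
Box D throughput = its input = 16245 km³/yr; τ = 4690 / 16245 = 0.2887 yr.

0.289 yr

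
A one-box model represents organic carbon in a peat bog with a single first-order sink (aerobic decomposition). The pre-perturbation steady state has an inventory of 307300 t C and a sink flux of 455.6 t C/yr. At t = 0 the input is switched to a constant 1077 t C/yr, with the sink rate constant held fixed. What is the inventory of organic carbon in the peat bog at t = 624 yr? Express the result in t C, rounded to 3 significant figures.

The sink rate constant is k = F₀/M₀ = 455.6/307300 = 0.001483 yr⁻¹.
Solving dM/dt = F₁ − kM with M(0) = M₀ gives M(t) = F₁/k + (M₀ − F₁/k)·e^(−kt).
F₁/k = 1077/0.001483 = 726430 t C; kt = 0.001483 × 624 = 0.9251, e^(−kt) = 0.3965.
M(624) = 726430 + (307300 − 726430) × 0.3965 = 726430 − 166200 = 560260 t C.

560000 t C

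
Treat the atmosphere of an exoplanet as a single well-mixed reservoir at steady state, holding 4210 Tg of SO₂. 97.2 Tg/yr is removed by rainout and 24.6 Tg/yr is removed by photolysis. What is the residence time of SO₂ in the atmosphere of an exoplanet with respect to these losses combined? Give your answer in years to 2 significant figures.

Total removal = 97.20 + 24.60 = 121.80 Tg/yr.
τ = M / ΣF_out = 4210 / 121.80 = 34.56 yr.

35 yr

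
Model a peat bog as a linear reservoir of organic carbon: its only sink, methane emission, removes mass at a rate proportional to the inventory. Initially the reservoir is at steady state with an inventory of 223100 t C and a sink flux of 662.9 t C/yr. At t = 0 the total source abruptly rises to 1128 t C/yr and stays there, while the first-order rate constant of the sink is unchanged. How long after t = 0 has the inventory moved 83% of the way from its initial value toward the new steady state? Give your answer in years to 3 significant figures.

τ = M₀/F₀ = 223100/662.9 = 336.6 yr.
The remaining gap fraction is e^(−t/τ); 83% covered ⇒ e^(−t/τ) = 0.170.
t = −τ ln(0.170) = 336.6 × 1.772 = 596.4 yr.

596 yr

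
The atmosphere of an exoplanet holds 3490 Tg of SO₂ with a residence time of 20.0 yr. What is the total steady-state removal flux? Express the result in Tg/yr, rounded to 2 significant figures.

170 Tg/yr

F = M / τ = 3490 / 20.0 = 174.5 Tg/yr.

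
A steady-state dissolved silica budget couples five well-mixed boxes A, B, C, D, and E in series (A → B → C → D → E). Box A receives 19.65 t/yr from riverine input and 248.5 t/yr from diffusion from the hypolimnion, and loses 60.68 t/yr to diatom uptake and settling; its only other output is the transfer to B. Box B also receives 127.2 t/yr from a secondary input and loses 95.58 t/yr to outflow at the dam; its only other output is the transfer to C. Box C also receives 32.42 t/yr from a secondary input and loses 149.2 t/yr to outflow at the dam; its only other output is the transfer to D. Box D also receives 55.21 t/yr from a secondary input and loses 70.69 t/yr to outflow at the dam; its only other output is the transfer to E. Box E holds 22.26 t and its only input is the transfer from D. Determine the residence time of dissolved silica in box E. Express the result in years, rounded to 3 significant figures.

Box A: F(A→B) = (19.65 + 248.5) − 60.68 = 207.47 t/yr.
Box B: F(B→C) = (207.47 + 127.2) − 95.58 = 239.09 t/yr.
Box C: F(C→D) = (239.09 + 32.42) − 149.2 = 122.31 t/yr.
Box D: F(D→E) = (122.31 + 55.21) − 70.69 = 106.83 t/yr.
Box E throughput = its input = 106.83 t/yr; τ = 22.26 / 106.83 = 0.2084 yr.

0.208 yr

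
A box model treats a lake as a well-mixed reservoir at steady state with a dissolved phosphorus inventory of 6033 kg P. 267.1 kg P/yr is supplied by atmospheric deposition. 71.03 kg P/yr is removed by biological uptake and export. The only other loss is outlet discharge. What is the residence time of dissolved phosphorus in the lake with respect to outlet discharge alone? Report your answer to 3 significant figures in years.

30.8 yr

At steady state ΣF_in = ΣF_out.
ΣF_in = 267.10 kg P/yr.
Outlet discharge flux = ΣF_in − (71.03) = 267.10 − 71.03 = 196.1 kg P/yr.
τ = M / F = 6033 / 196.1 = 30.77 yr.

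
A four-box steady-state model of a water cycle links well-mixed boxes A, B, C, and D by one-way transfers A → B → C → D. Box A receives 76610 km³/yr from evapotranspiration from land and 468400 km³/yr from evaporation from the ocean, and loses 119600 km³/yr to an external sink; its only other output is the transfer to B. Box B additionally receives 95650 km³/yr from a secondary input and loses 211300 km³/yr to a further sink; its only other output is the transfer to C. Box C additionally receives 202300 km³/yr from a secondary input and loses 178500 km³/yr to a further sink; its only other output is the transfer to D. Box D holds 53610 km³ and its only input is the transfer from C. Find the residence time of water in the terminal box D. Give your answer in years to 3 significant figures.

0.161 yr

Box A: F(A→B) = (76610 + 468400) − 119600 = 425410 km³/yr.
Box B: F(B→C) = (425410 + 95650) − 211300 = 309760 km³/yr.
Box C: F(C→D) = (309760 + 202300) − 178500 = 333560 km³/yr.
Box D throughput = its input = 333560 km³/yr; τ = 53610 / 333560 = 0.1607 yr.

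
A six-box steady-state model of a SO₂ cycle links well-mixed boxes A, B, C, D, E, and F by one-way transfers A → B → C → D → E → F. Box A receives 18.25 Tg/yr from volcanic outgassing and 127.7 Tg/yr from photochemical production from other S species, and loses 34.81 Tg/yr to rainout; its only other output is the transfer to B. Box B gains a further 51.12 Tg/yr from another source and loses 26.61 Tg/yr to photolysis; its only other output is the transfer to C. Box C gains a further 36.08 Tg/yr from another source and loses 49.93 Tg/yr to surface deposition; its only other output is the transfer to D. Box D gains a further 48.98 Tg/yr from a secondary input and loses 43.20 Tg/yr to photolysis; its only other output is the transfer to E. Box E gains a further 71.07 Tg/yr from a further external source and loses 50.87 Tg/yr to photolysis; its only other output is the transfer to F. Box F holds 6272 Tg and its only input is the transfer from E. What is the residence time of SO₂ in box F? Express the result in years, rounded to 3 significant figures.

Box A: F(A→B) = (18.25 + 127.7) − 34.81 = 111.14 Tg/yr.
Box B: F(B→C) = (111.14 + 51.12) − 26.61 = 135.65 Tg/yr.
Box C: F(C→D) = (135.65 + 36.08) − 49.93 = 121.80 Tg/yr.
Box D: F(D→E) = (121.80 + 48.98) − 43.20 = 127.58 Tg/yr.
Box E: F(E→F) = (127.58 + 71.07) − 50.87 = 147.78 Tg/yr.
Box F throughput = its input = 147.78 Tg/yr; τ = 6272 / 147.78 = 42.44 yr.

42.4 yr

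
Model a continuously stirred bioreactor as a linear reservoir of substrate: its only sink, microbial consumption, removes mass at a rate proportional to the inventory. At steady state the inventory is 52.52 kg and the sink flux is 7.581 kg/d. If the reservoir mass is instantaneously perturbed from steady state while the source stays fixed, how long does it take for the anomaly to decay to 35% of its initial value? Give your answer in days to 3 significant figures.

7.27 d

For a linear reservoir the anomaly decays as exp(−t/τ) with τ = M/F = 52.52/7.581 = 6.928 d.
exp(−t/τ) = 0.35 ⇒ t = −τ ln(0.35) = 6.928 × 1.050 = 7.273 d.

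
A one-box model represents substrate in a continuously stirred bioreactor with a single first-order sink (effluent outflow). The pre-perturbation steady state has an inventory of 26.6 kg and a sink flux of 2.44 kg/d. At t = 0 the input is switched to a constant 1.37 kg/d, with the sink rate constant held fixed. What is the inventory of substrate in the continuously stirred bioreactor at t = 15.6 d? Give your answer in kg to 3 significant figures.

17.7 kg

τ = M₀/F₀ = 26.6/2.44 = 10.90 d; rate constant k = 1/τ.
New steady state M_∞ = F₁/k = F₁·τ = 1.37 × 10.90 = 14.935 kg.
M(t) = M_∞ + (M₀ − M_∞)·e^(−t/τ); t/τ = 15.6/10.90 = 1.431, so e^(−t/τ) = 0.2391.
M(t) = 14.935 + 11.66 × 0.2391 = 17.724 kg.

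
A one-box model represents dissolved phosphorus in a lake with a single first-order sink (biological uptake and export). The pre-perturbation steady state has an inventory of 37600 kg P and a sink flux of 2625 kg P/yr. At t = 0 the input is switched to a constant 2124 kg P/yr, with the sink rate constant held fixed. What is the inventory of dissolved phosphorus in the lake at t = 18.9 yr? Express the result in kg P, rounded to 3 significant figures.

The sink rate constant is k = F₀/M₀ = 2625/37600 = 0.06981 yr⁻¹.
Solving dM/dt = F₁ − kM with M(0) = M₀ gives M(t) = F₁/k + (M₀ − F₁/k)·e^(−kt).
F₁/k = 2124/0.06981 = 30424 kg P; kt = 0.06981 × 18.9 = 1.319, e^(−kt) = 0.2673.
M(18.9) = 30424 + (37600 − 30424) × 0.2673 = 30424 + 1918 = 32342 kg P.

32300 kg P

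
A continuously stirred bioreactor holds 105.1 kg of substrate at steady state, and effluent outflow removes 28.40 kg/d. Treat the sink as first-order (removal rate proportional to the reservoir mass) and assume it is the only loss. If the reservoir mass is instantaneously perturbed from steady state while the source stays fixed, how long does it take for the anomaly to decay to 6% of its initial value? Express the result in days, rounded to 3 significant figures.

For a linear reservoir the anomaly decays as exp(−t/τ) with τ = M/F = 105.1/28.40 = 3.701 d.
exp(−t/τ) = 0.06 ⇒ t = −τ ln(0.06) = 3.701 × 2.813 = 10.41 d.

10.4 d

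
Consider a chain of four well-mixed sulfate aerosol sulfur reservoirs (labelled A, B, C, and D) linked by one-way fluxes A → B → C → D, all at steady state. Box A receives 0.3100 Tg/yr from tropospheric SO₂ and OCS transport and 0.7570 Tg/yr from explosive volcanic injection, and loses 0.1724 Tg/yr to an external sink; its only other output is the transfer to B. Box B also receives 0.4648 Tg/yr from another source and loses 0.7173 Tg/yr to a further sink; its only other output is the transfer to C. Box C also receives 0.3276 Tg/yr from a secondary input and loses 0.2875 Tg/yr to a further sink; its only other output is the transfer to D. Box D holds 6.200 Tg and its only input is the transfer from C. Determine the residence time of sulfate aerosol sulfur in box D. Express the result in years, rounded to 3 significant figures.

9.09 yr

Box A: F(A→B) = (0.3100 + 0.7570) − 0.1724 = 0.89460 Tg/yr.
Box B: F(B→C) = (0.89460 + 0.4648) − 0.7173 = 0.64210 Tg/yr.
Box C: F(C→D) = (0.64210 + 0.3276) − 0.2875 = 0.68220 Tg/yr.
Box D throughput = its input = 0.68220 Tg/yr; τ = 6.200 / 0.68220 = 9.088 yr.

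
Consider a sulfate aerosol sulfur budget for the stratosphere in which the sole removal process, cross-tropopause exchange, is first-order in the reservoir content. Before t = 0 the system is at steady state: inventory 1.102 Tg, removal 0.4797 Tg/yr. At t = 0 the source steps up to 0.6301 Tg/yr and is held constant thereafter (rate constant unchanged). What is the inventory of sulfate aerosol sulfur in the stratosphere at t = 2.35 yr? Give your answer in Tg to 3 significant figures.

τ = M₀/F₀ = 1.102/0.4797 = 2.297 yr; rate constant k = 1/τ.
New steady state M_∞ = F₁/k = F₁·τ = 0.6301 × 2.297 = 1.4475 Tg.
M(t) = M_∞ + (M₀ − M_∞)·e^(−t/τ); t/τ = 2.35/2.297 = 1.023, so e^(−t/τ) = 0.3595.
M(t) = 1.4475 − 0.3455 × 0.3595 = 1.3233 Tg.

1.32 Tg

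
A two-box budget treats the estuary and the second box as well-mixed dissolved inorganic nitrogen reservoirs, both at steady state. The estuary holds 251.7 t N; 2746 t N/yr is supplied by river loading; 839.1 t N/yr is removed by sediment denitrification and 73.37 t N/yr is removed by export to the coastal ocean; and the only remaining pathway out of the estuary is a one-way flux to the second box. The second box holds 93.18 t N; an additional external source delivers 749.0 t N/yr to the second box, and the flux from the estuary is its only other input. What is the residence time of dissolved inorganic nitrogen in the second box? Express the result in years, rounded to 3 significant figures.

Balance the estuary: ΣF_in = 2746.0 t N/yr.
Flux to the second box = ΣF_in − (839.1 + 73.37) = 1833.5 t N/yr.
Total input to the second box = 1833.5 + 749.0 = 2582.5 t N/yr; at steady state this equals its total output.
τ = M / F = 93.18 / 2582.5 = 0.03608 yr.

0.0361 yr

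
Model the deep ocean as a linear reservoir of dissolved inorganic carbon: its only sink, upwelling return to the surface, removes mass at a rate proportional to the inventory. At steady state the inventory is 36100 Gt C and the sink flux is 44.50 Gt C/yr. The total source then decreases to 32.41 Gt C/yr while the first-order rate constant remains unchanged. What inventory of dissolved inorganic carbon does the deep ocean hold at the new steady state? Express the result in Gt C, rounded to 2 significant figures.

26000 Gt C

Rate constant k = F/M = 44.50 / 36100 = 0.001233 yr⁻¹.
At the new steady state, source = k·M_new ⇒ M_new = 32.41 / 0.001233 = 26290 Gt C.
(Equivalently M_new = M × F_new/F_old = 36100 × 32.41/44.50.)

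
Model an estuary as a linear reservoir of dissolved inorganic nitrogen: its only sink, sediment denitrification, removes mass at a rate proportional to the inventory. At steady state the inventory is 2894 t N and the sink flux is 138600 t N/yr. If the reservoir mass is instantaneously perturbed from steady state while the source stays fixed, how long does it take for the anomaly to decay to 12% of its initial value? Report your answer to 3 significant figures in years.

For a linear reservoir the anomaly decays as exp(−t/τ) with τ = M/F = 2894/138600 = 0.02088 yr.
exp(−t/τ) = 0.12 ⇒ t = −τ ln(0.12) = 0.02088 × 2.120 = 0.04427 yr.

0.0443 yr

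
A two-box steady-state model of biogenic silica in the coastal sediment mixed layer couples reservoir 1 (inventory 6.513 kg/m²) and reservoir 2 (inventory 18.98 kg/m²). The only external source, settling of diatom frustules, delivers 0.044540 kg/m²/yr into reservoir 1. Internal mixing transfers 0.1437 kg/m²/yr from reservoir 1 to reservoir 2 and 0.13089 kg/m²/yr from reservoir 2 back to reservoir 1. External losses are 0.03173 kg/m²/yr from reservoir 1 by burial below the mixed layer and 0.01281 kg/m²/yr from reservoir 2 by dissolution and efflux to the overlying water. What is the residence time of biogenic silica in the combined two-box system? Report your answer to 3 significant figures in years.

Residence time in the combined system uses the total inventory and the total *external* removal — internal exchanges between the two boxes cancel.
M_total = 6.513 + 18.98 = 25.493 kg/m².
ΣF_external_out = 0.03173 + 0.01281 = 0.044540 kg/m²/yr.
τ = M_total / ΣF_ext = 25.493 / 0.044540 = 572.4 yr.

572 yr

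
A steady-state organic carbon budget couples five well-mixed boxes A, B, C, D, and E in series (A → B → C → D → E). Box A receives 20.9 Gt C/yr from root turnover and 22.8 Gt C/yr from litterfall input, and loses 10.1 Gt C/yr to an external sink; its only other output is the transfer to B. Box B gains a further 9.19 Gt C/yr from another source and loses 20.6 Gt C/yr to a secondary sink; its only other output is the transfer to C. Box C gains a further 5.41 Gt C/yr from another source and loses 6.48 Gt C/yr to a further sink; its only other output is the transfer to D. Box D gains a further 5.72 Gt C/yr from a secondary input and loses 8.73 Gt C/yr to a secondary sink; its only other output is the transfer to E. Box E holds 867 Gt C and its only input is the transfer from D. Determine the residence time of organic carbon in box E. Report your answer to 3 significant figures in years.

Box A: F(A→B) = (20.9 + 22.8) − 10.1 = 33.600 Gt C/yr.
Box B: F(B→C) = (33.600 + 9.19) − 20.6 = 22.190 Gt C/yr.
Box C: F(C→D) = (22.190 + 5.41) − 6.48 = 21.120 Gt C/yr.
Box D: F(D→E) = (21.120 + 5.72) − 8.73 = 18.110 Gt C/yr.
Box E throughput = its input = 18.110 Gt C/yr; τ = 867 / 18.110 = 47.87 yr.

47.9 yr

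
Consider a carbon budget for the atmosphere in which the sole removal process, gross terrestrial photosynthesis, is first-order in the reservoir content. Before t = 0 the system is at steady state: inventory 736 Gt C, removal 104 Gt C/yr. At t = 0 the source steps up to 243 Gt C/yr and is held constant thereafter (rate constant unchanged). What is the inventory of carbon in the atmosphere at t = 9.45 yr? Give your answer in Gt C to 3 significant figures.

1460 Gt C

Residence time τ = M₀/F₀ = 7.077 yr. The eventual steady state is M_∞ = M₀·(F₁/F₀) = 736 × 243/104 = 1719.7 Gt C.
The anomaly ΔM(t) = M(t) − M_∞ decays as ΔM₀·e^(−t/τ) with ΔM₀ = 736 − 1719.7 = −983.7 Gt C.
At t = 9.45 yr, e^(−t/τ) = e^(−1.335) = 0.2631, so ΔM = −258.8 Gt C and M = 1719.7 − 258.8 = 1460.9 Gt C.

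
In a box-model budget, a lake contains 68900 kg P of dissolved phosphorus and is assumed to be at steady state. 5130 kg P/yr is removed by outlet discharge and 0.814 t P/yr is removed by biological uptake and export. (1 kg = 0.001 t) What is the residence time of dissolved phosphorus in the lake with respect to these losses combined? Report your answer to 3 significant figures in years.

Convert the biological uptake and export flux: 0.814 t P/yr = 814.0 kg P/yr.
Total removal = 5130 + 814.0 = 5944.0 kg P/yr.
τ = M / ΣF_out = 68900 / 5944.0 = 11.59 yr.

11.6 yr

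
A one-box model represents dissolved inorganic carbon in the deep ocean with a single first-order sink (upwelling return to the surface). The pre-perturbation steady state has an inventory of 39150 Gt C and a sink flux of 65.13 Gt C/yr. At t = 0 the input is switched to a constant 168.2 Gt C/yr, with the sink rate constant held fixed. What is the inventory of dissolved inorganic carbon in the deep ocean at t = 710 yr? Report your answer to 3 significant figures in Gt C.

The sink rate constant is k = F₀/M₀ = 65.13/39150 = 0.001664 yr⁻¹.
Solving dM/dt = F₁ − kM with M(0) = M₀ gives M(t) = F₁/k + (M₀ − F₁/k)·e^(−kt).
F₁/k = 168.2/0.001664 = 101110 Gt C; kt = 0.001664 × 710 = 1.181, e^(−kt) = 0.3069.
M(710) = 101110 + (39150 − 101110) × 0.3069 = 101110 − 19020 = 82090 Gt C.

82100 Gt C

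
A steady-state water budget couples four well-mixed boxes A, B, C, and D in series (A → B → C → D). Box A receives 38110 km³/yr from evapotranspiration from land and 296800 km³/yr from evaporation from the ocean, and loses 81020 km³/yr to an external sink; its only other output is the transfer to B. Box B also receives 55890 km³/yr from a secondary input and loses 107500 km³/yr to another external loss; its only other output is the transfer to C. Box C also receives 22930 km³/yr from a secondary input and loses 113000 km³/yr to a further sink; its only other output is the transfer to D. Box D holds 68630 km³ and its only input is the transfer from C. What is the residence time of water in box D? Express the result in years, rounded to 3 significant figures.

Box A: F(A→B) = (38110 + 296800) − 81020 = 253890 km³/yr.
Box B: F(B→C) = (253890 + 55890) − 107500 = 202280 km³/yr.
Box C: F(C→D) = (202280 + 22930) − 113000 = 112210 km³/yr.
Box D throughput = its input = 112210 km³/yr; τ = 68630 / 112210 = 0.6116 yr.

0.612 yr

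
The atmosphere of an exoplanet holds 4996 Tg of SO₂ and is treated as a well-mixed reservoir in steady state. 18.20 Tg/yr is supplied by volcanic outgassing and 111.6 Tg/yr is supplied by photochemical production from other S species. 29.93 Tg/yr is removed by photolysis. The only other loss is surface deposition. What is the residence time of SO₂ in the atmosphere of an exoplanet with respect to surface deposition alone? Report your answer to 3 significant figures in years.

50.0 yr

At steady state ΣF_in = ΣF_out.
ΣF_in = 18.20 + 111.6 = 129.80 Tg/yr.
Surface deposition flux = ΣF_in − (29.93) = 129.80 − 29.93 = 99.87 Tg/yr.
τ = M / F = 4996 / 99.87 = 50.03 yr.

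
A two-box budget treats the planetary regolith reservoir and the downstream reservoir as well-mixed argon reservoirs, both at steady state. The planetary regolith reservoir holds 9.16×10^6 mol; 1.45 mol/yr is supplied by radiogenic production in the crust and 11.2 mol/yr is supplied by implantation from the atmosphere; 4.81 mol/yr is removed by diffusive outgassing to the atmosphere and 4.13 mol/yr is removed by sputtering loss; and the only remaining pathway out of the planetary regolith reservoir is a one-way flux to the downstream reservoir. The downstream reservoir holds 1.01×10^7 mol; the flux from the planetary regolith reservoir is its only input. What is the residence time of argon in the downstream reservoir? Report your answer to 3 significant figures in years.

2.72×10^6 yr

Balance the planetary regolith reservoir: ΣF_in = 1.45 + 11.2 = 12.650 mol/yr.
Flux to the downstream reservoir = ΣF_in − (4.81 + 4.13) = 3.7100 mol/yr.
At steady state the output of the downstream reservoir equals its input, 3.7100 mol/yr.
τ = M / F = 1.01×10^7 / 3.7100 = 2.722×10^6 yr.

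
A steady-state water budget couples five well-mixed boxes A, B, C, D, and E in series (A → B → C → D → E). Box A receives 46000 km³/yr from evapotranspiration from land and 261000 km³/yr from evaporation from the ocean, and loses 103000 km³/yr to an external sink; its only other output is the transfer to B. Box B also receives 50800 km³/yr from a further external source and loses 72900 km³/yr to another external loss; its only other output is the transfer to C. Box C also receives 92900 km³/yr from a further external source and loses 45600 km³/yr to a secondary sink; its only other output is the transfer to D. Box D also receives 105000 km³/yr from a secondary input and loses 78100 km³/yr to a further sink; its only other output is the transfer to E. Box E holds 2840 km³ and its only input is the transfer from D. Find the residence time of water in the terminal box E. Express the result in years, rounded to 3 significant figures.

Box A: F(A→B) = (46000 + 261000) − 103000 = 204000 km³/yr.
Box B: F(B→C) = (204000 + 50800) − 72900 = 181900 km³/yr.
Box C: F(C→D) = (181900 + 92900) − 45600 = 229200 km³/yr.
Box D: F(D→E) = (229200 + 105000) − 78100 = 256100 km³/yr.
Box E throughput = its input = 256100 km³/yr; τ = 2840 / 256100 = 0.01109 yr.

0.0111 yr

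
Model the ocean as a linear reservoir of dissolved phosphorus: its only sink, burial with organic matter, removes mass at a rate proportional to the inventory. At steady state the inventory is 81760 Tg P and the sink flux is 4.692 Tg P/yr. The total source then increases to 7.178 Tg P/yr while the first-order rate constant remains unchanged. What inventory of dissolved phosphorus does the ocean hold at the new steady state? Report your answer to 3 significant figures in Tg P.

125000 Tg P

Rate constant k = F/M = 4.692 / 81760 = 5.739×10^-5 yr⁻¹.
At the new steady state, source = k·M_new ⇒ M_new = 7.178 / 5.739×10^-5 = 125100 Tg P.
(Equivalently M_new = M × F_new/F_old = 81760 × 7.178/4.692.)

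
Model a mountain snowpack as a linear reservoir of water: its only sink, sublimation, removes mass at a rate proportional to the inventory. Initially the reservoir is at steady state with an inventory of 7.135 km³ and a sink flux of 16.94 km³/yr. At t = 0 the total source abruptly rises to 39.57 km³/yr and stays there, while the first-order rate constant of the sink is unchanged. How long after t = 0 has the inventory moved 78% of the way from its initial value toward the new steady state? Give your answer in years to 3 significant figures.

τ = M₀/F₀ = 7.135/16.94 = 0.4212 yr.
The remaining gap fraction is e^(−t/τ); 78% covered ⇒ e^(−t/τ) = 0.220.
t = −τ ln(0.220) = 0.4212 × 1.514 = 0.6377 yr.

0.638 yr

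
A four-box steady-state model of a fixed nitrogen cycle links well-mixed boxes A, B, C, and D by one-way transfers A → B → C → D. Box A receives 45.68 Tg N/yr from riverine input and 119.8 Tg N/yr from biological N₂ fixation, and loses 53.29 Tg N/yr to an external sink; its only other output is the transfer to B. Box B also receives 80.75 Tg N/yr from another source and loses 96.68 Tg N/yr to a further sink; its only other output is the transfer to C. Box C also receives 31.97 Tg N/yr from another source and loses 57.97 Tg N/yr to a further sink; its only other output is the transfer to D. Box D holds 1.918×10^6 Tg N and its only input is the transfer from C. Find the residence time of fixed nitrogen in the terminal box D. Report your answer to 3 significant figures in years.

Box A: F(A→B) = (45.68 + 119.8) − 53.29 = 112.19 Tg N/yr.
Box B: F(B→C) = (112.19 + 80.75) − 96.68 = 96.260 Tg N/yr.
Box C: F(C→D) = (96.260 + 31.97) − 57.97 = 70.260 Tg N/yr.
Box D throughput = its input = 70.260 Tg N/yr; τ = 1.918×10^6 / 70.260 = 27300 yr.

27300 yr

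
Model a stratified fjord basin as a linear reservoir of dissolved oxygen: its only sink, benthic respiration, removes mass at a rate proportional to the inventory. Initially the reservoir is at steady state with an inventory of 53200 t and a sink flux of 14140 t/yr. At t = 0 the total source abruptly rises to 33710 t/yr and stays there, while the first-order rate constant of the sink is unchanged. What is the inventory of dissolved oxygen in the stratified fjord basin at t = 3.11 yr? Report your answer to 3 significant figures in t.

94600 t

Residence time τ = M₀/F₀ = 3.762 yr. The eventual steady state is M_∞ = M₀·(F₁/F₀) = 53200 × 33710/14140 = 126830 t.
The anomaly ΔM(t) = M(t) − M_∞ decays as ΔM₀·e^(−t/τ) with ΔM₀ = 53200 − 126830 = −73630 t.
At t = 3.11 yr, e^(−t/τ) = e^(−0.8266) = 0.4375, so ΔM = −32220 t and M = 126830 − 32220 = 94614 t.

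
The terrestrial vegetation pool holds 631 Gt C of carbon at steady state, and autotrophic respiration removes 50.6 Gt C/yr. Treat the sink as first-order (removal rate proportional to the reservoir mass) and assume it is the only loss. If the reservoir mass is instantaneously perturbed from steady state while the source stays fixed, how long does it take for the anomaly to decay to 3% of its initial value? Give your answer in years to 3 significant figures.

43.7 yr

For a linear reservoir the anomaly decays as exp(−t/τ) with τ = M/F = 631/50.6 = 12.47 yr.
exp(−t/τ) = 0.03 ⇒ t = −τ ln(0.03) = 12.47 × 3.507 = 43.73 yr.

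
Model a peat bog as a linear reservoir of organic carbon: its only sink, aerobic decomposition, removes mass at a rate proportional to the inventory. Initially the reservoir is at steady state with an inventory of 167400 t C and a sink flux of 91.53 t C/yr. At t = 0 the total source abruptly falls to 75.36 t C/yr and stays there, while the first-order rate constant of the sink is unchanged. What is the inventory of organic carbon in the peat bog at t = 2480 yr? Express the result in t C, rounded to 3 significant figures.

τ = M₀/F₀ = 167400/91.53 = 1829 yr; rate constant k = 1/τ.
New steady state M_∞ = F₁/k = F₁·τ = 75.36 × 1829 = 137830 t C.
M(t) = M_∞ + (M₀ − M_∞)·e^(−t/τ); t/τ = 2480/1829 = 1.356, so e^(−t/τ) = 0.2577.
M(t) = 137830 + 29570 × 0.2577 = 145450 t C.

145000 t C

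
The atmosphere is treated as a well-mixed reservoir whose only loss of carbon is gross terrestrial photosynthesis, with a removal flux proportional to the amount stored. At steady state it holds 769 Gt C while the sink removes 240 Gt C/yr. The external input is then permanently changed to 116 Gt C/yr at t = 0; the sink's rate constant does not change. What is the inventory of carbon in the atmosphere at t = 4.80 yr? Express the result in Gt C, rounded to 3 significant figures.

Residence time τ = M₀/F₀ = 3.204 yr. The eventual steady state is M_∞ = M₀·(F₁/F₀) = 769 × 116/240 = 371.68 Gt C.
The anomaly ΔM(t) = M(t) − M_∞ decays as ΔM₀·e^(−t/τ) with ΔM₀ = 769 − 371.68 = 397.3 Gt C.
At t = 4.80 yr, e^(−t/τ) = e^(−1.498) = 0.2236, so ΔM = 88.83 Gt C and M = 371.68 + 88.83 = 460.51 Gt C.

461 Gt C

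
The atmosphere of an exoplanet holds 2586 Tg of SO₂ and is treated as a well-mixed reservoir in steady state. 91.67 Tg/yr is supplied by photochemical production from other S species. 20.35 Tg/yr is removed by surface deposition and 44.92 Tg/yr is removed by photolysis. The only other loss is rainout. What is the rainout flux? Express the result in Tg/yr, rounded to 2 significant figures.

26 Tg/yr

At steady state ΣF_in = ΣF_out.
ΣF_in = 91.670 Tg/yr.
Rainout flux = ΣF_in − (20.35 + 44.92) = 91.670 − 65.27 = 26.40 Tg/yr.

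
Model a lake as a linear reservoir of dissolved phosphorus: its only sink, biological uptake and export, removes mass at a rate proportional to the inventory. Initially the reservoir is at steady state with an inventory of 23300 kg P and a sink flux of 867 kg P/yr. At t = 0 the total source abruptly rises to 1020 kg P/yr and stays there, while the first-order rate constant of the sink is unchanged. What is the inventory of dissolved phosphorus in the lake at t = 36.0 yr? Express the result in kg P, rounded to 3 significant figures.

26300 kg P

Residence time τ = M₀/F₀ = 26.87 yr. The eventual steady state is M_∞ = M₀·(F₁/F₀) = 23300 × 1020/867 = 27412 kg P.
The anomaly ΔM(t) = M(t) − M_∞ decays as ΔM₀·e^(−t/τ) with ΔM₀ = 23300 − 27412 = −4112 kg P.
At t = 36.0 yr, e^(−t/τ) = e^(−1.340) = 0.2620, so ΔM = −1077 kg P and M = 27412 − 1077 = 26335 kg P.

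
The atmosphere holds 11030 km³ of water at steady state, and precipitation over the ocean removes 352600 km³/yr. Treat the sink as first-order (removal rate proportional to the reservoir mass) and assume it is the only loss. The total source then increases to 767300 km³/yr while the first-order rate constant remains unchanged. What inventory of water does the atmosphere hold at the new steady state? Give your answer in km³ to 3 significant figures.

24000 km³

Rate constant k = F/M = 352600 / 11030 = 31.97 yr⁻¹.
At the new steady state, source = k·M_new ⇒ M_new = 767300 / 31.97 = 24000 km³.
(Equivalently M_new = M × F_new/F_old = 11030 × 767300/352600.)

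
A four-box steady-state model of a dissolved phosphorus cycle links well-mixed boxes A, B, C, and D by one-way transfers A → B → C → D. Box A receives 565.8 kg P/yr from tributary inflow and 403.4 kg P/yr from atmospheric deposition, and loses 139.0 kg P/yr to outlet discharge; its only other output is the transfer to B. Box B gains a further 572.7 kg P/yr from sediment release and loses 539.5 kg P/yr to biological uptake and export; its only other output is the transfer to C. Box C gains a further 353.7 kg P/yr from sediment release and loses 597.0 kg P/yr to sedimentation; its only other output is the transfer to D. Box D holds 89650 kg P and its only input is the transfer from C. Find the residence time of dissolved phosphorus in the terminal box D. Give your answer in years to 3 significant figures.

Box A: F(A→B) = (565.8 + 403.4) − 139.0 = 830.20 kg P/yr.
Box B: F(B→C) = (830.20 + 572.7) − 539.5 = 863.40 kg P/yr.
Box C: F(C→D) = (863.40 + 353.7) − 597.0 = 620.10 kg P/yr.
Box D throughput = its input = 620.10 kg P/yr; τ = 89650 / 620.10 = 144.6 yr.

145 yr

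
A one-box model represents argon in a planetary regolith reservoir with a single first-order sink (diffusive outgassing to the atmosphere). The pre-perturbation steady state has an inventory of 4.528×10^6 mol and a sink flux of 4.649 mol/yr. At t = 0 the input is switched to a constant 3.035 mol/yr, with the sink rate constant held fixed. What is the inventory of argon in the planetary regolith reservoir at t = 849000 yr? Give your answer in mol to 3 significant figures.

3.61×10^6 mol

τ = M₀/F₀ = 4.528×10^6/4.649 = 974000 yr; rate constant k = 1/τ.
New steady state M_∞ = F₁/k = F₁·τ = 3.035 × 974000 = 2.9560×10^6 mol.
M(t) = M_∞ + (M₀ − M_∞)·e^(−t/τ); t/τ = 849000/974000 = 0.8717, so e^(−t/τ) = 0.4182.
M(t) = 2.9560×10^6 + 1.572×10^6 × 0.4182 = 3.6135×10^6 mol.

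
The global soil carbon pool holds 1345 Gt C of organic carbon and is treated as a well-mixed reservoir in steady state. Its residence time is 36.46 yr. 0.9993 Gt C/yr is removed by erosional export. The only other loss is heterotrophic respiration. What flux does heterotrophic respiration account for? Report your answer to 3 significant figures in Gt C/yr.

Total removal F = M/τ = 1345 / 36.46 = 36.89 Gt C/yr.
Heterotrophic respiration = F − (0.9993) = 36.89 − 0.9993 = 35.89 Gt C/yr.

35.9 Gt C/yr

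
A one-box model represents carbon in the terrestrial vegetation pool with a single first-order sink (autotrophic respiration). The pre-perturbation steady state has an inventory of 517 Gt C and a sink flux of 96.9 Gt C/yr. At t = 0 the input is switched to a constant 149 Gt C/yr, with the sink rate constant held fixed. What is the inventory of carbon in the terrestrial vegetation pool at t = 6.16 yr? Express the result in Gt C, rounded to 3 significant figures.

707 Gt C

Residence time τ = M₀/F₀ = 5.335 yr. The eventual steady state is M_∞ = M₀·(F₁/F₀) = 517 × 149/96.9 = 794.97 Gt C.
The anomaly ΔM(t) = M(t) − M_∞ decays as ΔM₀·e^(−t/τ) with ΔM₀ = 517 − 794.97 = −278.0 Gt C.
At t = 6.16 yr, e^(−t/τ) = e^(−1.155) = 0.3152, so ΔM = −87.62 Gt C and M = 794.97 − 87.62 = 707.36 Gt C.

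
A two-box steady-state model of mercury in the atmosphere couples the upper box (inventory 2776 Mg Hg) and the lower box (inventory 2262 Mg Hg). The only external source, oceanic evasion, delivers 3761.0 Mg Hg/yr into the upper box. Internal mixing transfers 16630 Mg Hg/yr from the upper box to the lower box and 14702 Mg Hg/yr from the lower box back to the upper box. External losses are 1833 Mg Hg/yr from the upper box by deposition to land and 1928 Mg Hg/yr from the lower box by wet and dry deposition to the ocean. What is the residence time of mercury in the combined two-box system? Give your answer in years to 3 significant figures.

1.34 yr

Residence time in the combined system uses the total inventory and the total *external* removal — internal exchanges between the two boxes cancel.
M_total = 2776 + 2262 = 5038.0 Mg Hg.
ΣF_external_out = 1833 + 1928 = 3761.0 Mg Hg/yr.
τ = M_total / ΣF_ext = 5038.0 / 3761.0 = 1.340 yr.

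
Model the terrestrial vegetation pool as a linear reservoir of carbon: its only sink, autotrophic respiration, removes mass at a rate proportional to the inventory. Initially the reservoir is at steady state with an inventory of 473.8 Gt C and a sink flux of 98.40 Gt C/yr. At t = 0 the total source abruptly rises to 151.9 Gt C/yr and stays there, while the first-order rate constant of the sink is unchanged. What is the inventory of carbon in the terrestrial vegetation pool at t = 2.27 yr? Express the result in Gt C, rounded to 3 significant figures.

The sink rate constant is k = F₀/M₀ = 98.40/473.8 = 0.2077 yr⁻¹.
Solving dM/dt = F₁ − kM with M(0) = M₀ gives M(t) = F₁/k + (M₀ − F₁/k)·e^(−kt).
F₁/k = 151.9/0.2077 = 731.40 Gt C; kt = 0.2077 × 2.27 = 0.4714, e^(−kt) = 0.6241.
M(2.27) = 731.40 + (473.8 − 731.40) × 0.6241 = 731.40 − 160.8 = 570.63 Gt C.

571 Gt C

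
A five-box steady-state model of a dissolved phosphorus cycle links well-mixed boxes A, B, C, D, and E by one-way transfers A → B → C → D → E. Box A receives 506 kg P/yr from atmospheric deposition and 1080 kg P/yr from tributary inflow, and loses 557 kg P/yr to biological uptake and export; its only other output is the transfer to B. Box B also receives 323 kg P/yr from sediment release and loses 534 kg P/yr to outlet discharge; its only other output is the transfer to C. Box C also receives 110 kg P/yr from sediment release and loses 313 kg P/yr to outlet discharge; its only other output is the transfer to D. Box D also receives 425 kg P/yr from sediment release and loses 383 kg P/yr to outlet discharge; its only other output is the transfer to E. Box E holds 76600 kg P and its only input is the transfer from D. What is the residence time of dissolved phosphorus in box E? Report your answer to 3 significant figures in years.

Box A: F(A→B) = (506 + 1080) − 557 = 1029.0 kg P/yr.
Box B: F(B→C) = (1029.0 + 323) − 534 = 818.00 kg P/yr.
Box C: F(C→D) = (818.00 + 110) − 313 = 615.00 kg P/yr.
Box D: F(D→E) = (615.00 + 425) − 383 = 657.00 kg P/yr.
Box E throughput = its input = 657.00 kg P/yr; τ = 76600 / 657.00 = 116.6 yr.

117 yr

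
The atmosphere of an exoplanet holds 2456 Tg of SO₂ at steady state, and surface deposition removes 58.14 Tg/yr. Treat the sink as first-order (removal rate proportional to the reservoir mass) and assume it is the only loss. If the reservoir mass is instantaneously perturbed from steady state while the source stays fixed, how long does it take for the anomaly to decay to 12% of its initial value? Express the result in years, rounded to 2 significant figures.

For a linear reservoir the anomaly decays as exp(−t/τ) with τ = M/F = 2456/58.14 = 42.24 yr.
exp(−t/τ) = 0.12 ⇒ t = −τ ln(0.12) = 42.24 × 2.120 = 89.57 yr.

90 yr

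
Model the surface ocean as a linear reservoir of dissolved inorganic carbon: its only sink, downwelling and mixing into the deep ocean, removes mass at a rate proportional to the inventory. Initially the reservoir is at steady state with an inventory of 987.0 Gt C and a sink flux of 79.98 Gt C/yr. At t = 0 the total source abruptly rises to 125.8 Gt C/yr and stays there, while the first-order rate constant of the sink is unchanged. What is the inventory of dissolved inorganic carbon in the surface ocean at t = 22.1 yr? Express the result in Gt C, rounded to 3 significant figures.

The sink rate constant is k = F₀/M₀ = 79.98/987.0 = 0.08103 yr⁻¹.
Solving dM/dt = F₁ − kM with M(0) = M₀ gives M(t) = F₁/k + (M₀ − F₁/k)·e^(−kt).
F₁/k = 125.8/0.08103 = 1552.4 Gt C; kt = 0.08103 × 22.1 = 1.791, e^(−kt) = 0.1668.
M(22.1) = 1552.4 + (987.0 − 1552.4) × 0.1668 = 1552.4 − 94.33 = 1458.1 Gt C.

1460 Gt C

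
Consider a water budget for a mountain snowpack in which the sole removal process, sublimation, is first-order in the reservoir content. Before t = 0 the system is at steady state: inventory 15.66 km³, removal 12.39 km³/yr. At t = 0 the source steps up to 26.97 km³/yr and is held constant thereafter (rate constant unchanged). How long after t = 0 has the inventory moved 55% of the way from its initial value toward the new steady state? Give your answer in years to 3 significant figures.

τ = M₀/F₀ = 15.66/12.39 = 1.264 yr.
The remaining gap fraction is e^(−t/τ); 55% covered ⇒ e^(−t/τ) = 0.450.
t = −τ ln(0.450) = 1.264 × 0.7985 = 1.009 yr.

1.01 yr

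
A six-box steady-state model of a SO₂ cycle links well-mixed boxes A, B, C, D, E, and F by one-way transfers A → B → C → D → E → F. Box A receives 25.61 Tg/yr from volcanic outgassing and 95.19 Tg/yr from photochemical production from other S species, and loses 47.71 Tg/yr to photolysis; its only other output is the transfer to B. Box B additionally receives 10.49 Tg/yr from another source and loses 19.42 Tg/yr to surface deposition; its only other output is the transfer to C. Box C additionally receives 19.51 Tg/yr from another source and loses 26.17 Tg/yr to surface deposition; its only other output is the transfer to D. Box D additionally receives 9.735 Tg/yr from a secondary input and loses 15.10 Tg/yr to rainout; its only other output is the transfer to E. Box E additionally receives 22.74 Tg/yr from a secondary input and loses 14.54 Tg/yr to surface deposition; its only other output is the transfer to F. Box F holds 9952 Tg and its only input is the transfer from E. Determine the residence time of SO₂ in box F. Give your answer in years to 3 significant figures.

165 yr

Box A: F(A→B) = (25.61 + 95.19) − 47.71 = 73.090 Tg/yr.
Box B: F(B→C) = (73.090 + 10.49) − 19.42 = 64.160 Tg/yr.
Box C: F(C→D) = (64.160 + 19.51) − 26.17 = 57.500 Tg/yr.
Box D: F(D→E) = (57.500 + 9.735) − 15.10 = 52.135 Tg/yr.
Box E: F(E→F) = (52.135 + 22.74) − 14.54 = 60.335 Tg/yr.
Box F throughput = its input = 60.335 Tg/yr; τ = 9952 / 60.335 = 164.9 yr.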